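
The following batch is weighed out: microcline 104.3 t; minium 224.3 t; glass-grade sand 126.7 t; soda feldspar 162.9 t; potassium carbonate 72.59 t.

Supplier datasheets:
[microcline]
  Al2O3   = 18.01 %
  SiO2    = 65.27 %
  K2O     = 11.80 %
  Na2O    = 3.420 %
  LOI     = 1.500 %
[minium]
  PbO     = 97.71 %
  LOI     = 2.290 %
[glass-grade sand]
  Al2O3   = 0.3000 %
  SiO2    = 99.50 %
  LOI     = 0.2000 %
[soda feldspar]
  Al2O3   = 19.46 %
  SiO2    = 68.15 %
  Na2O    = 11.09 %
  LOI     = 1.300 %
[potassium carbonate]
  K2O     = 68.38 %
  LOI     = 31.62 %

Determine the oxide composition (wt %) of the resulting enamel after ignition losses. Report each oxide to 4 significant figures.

Glass mass = 658.8 t (batch 690.8 − LOI 32.03).
Composition: Al2O3 7.721%, PbO 33.27%, SiO2 46.32%, K2O 9.403%, Na2O 3.284%

All internal work maintains full float precision all the way through. Intermediates are printed (rounded to four significant digits) across the worked steps — each reported figure is rounded a single time. Derived quantities, which include net glass mass, the five compositions, the yield, totals, LOI, are rebuilt in exact precision, as given in the problem or the answer, starting from the weights for 658.8 t of glass.
What the batch supplies per oxide:
  Al2O3: 104.3·0.1801 + 126.7·0.003000 + 162.9·0.1946 = 50.86 t
  PbO: 224.3·0.9771 = 219.2 t
  SiO2: 104.3·0.6527 + 126.7·0.9950 + 162.9·0.6815 = 305.2 t
  K2O: 104.3·0.1180 + 72.59·0.6838 = 61.94 t
  Na2O: 104.3·0.03420 + 162.9·0.1109 = 21.63 t
LOI: 104.3·0.01500 + 224.3·0.02290 + 126.7·0.002000 + 162.9·0.01300 + 72.59·0.3162 = 32.03 t
Resulting glass, batch − LOI: 690.8 − 32.03 = 658.8 t (matching Σ of the oxides)
each wt % is 100 × oxide ÷ glass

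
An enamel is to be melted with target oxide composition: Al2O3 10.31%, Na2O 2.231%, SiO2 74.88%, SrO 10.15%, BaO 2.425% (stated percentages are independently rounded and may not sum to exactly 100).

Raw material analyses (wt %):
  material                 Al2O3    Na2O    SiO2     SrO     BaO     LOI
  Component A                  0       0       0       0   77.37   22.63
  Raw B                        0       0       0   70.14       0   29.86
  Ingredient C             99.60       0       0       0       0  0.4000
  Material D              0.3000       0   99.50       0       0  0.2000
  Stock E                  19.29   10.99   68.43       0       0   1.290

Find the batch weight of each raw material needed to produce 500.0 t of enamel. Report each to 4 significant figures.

Batch per 500.0 t enamel:
  Component A: 15.67 t
  Raw B: 72.36 t
  Ingredient C: 31.18 t
  Material D: 306.5 t
  Stock E: 101.5 t
Total batch = 527.2 t; LOI loss = 27.20 t; yield = 94.84%

Every computation carries full precision from start to finish; mid-chain values are shown rounded to 4 significant digits alongside each step. A single rounding finalizes each reported figure. The derived quantities, including ignition loss, yield, the five compositions, glass mass, the totals, are re-derived from the weighed amounts for 500.0 t of glass at full float precision, as written in the question or the answer.
Target oxide masses per 500.0 t enamel:
  Al2O3: 10.31% × 500.0 = 51.55 t
  Na2O: 2.231% × 500.0 = 11.16 t
  SiO2: 74.88% × 500.0 = 374.4 t
  SrO: 10.15% × 500.0 = 50.75 t
  BaO: 2.425% × 500.0 = 12.12 t
Mass-balance tally per oxide using the reported weights, under the basis named above (sum by sum, the targets are met within answer rounding):
  Al2O3: 31.18·0.9960 + 306.5·0.003000 + 101.5·0.1929 = 51.55 t (target 51.55 t)
  Na2O: 101.5·0.1099 = 11.15 t (target 11.16 t)
  SiO2: 306.5·0.9950 + 101.5·0.6843 = 374.4 t (target 374.4 t)
  SrO: 72.36·0.7014 = 50.75 t (target 50.75 t)
  BaO: 15.67·0.7737 = 12.12 t (target 12.12 t)
Mass balance on the glass: Σ batch − LOI loss = 500.0 t (the targets, summed, come to 500.0 t; versus the stated basis of 500.0 t — deltas are rounding alone).
Batch grand total — Σ batch = 527.2 t; loss to ignition Σ batch·LOI = 27.20 t; yield: glass divided by total = 94.84%.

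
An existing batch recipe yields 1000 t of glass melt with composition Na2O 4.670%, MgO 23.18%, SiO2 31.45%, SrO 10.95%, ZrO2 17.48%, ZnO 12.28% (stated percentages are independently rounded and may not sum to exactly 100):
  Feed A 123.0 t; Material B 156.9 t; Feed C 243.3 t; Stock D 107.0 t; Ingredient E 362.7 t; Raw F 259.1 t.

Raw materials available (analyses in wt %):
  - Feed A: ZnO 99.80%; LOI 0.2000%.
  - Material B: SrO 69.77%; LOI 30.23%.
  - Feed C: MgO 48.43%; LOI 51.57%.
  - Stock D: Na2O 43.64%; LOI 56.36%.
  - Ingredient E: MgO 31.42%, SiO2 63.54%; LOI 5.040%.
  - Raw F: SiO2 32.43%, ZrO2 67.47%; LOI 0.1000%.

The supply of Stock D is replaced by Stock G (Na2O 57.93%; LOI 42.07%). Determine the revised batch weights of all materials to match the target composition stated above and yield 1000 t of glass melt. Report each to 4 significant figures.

All arithmetic runs at exact precision at all times; mid-chain values appear rounded to 4 significant figures; each reported number includes exactly one rounding; derived quantities are carried in full precision (net glass mass, LOI, six oxide percentages, yield, the totals) starting from the weights per 1000 t of glass exactly as printed in the problem or the answer.
The oxide mass targets at 1000 t glass melt:
  Na2O: 4.670% × 1000 = 46.70 t
  MgO: 23.18% × 1000 = 231.8 t
  SiO2: 31.45% × 1000 = 314.5 t
  SrO: 10.95% × 1000 = 109.5 t
  ZrO2: 17.48% × 1000 = 174.8 t
  ZnO: 12.28% × 1000 = 122.8 t
Checking each oxide sum given the weights on record, under the basis named above (oxide sums agree with the targets once rounding is allowed for):
  Na2O: 80.61·0.5793 = 46.70 t (target 46.70 t)
  MgO: 243.3·0.4843 + 362.7·0.3142 = 231.8 t (target 231.8 t)
  SiO2: 362.7·0.6354 + 259.1·0.3243 = 314.5 t (target 314.5 t)
  SrO: 156.9·0.6977 = 109.5 t (target 109.5 t)
  ZrO2: 259.1·0.6747 = 174.8 t (target 174.8 t)
  ZnO: 123.0·0.9980 = 122.8 t (target 122.8 t)
Glass-mass bookkeeping: total batch − LOI = 1000 t (per-oxide target masses sum to 1000 t; basis as stated: 1000 t — a pure rounding effect).
Batch total: Σ batch = 1226 t; ignition loss, Σ(batch × LOI) = 225.6 t; yield, glass over the total, = 81.59%.

Revised batch per 1000 t glass melt:
  Feed A: 123.0 t
  Material B: 156.9 t
  Feed C: 243.3 t
  Stock G: 80.61 t
  Ingredient E: 362.7 t
  Raw F: 259.1 t
Total batch = 1226 t; LOI loss = 225.6 t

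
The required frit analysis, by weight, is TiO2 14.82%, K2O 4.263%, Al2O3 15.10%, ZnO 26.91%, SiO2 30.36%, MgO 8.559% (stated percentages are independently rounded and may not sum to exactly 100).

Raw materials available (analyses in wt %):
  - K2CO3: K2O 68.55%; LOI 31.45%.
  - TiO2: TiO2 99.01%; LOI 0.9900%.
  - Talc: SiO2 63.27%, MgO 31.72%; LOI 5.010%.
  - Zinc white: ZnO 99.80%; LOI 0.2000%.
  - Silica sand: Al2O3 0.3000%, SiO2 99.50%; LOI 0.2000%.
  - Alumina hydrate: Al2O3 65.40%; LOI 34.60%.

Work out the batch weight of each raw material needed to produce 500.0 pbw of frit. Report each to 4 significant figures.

Mid-chain values are printed, with 4-significant-digit rounding, in the working. Every computation maintains full precision at each step. Each reported number includes exactly one rounding — all derived quantities, including glass mass, six oxide percentages, totals, LOI, yield, are computed from the weighed amounts for 500.0 pbw of glass in full float precision as written in the problem or answer text.
Target oxide masses per 500.0 pbw frit:
  TiO2: 14.82% × 500.0 = 74.10 pbw
  K2O: 4.263% × 500.0 = 21.32 pbw
  Al2O3: 15.10% × 500.0 = 75.50 pbw
  ZnO: 26.91% × 500.0 = 134.6 pbw
  SiO2: 30.36% × 500.0 = 151.8 pbw
  MgO: 8.559% × 500.0 = 42.80 pbw
Mass-balance tally per oxide applying the batch weights above, versus the basis set out (each sum matches its target mass given rounding of the digits):
  TiO2: 74.84·0.9901 = 74.10 pbw (target 74.10 pbw)
  K2O: 31.09·0.6855 = 21.31 pbw (target 21.32 pbw)
  Al2O3: 66.77·0.003000 + 115.1·0.6540 = 75.48 pbw (target 75.50 pbw)
  ZnO: 134.8·0.9980 = 134.5 pbw (target 134.6 pbw)
  SiO2: 134.9·0.6327 + 66.77·0.9950 = 151.8 pbw (target 151.8 pbw)
  MgO: 134.9·0.3172 = 42.79 pbw (target 42.80 pbw)
Glass mass check: net batch after ignition = 500.0 pbw (the targets, summed, come to 500.1 pbw; the stated basis being 500.0 pbw — deltas are rounding alone).
Total batch = Σ batch = 557.5 pbw; the LOI term Σ batch·LOI equals 57.50 pbw; glass ÷ batch gives a yield of 89.69%.

Batch per 500.0 pbw frit:
  K2CO3: 31.09 pbw
  TiO2: 74.84 pbw
  Talc: 134.9 pbw
  Zinc white: 134.8 pbw
  Silica sand: 66.77 pbw
  Alumina hydrate: 115.1 pbw
Total batch = 557.5 pbw; LOI loss = 57.50 pbw; yield = 89.69%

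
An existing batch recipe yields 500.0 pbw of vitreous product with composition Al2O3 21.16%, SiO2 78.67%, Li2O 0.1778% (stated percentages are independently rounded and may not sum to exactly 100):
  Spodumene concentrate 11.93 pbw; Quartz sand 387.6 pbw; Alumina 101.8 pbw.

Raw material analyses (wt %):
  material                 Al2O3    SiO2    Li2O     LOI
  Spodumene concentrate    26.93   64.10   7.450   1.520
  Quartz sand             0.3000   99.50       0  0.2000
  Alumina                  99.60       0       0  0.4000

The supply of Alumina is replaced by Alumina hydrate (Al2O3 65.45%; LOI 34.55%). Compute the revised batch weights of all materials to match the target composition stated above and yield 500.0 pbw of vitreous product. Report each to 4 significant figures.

Working values are displayed rounded to four significant figures on the page — all internal work carries full float precision all the way through. Each reported result is rounded only once. The derived quantities (totals, ignition loss, glass mass, three oxide percentages, the yield) are computed at full precision using the weight values for 500.0 pbw of glass exactly as printed in problem or answer.
The oxide mass targets at 500.0 pbw vitreous product:
  Al2O3: 21.16% × 500.0 = 105.8 pbw
  SiO2: 78.67% × 500.0 = 393.4 pbw
  Li2O: 0.1778% × 500.0 = 0.8890 pbw
Verifying the oxide balance with the batch weights as given, versus the basis set out (every target is met by its sum up to rounding of the answer):
  Al2O3: 11.93·0.2693 + 387.6·0.003000 + 155.0·0.6545 = 105.8 pbw (target 105.8 pbw)
  SiO2: 11.93·0.6410 + 387.6·0.9950 = 393.3 pbw (target 393.4 pbw)
  Li2O: 11.93·0.07450 = 0.8888 pbw (target 0.8890 pbw)
Consistency of the glass mass: the batch minus its LOI: 500.0 pbw (oxide target masses add up to 500.0 pbw; with the basis standing at 500.0 pbw — a pure rounding effect).
Adding the batch up: Σ batch = 554.5 pbw; loss to ignition Σ batch·LOI = 54.51 pbw; as yield: glass ÷ batch → 90.17%.

Revised batch per 500.0 pbw vitreous product:
  Spodumene concentrate: 11.93 pbw
  Quartz sand: 387.6 pbw
  Alumina hydrate: 155.0 pbw
Total batch = 554.5 pbw; LOI loss = 54.51 pbw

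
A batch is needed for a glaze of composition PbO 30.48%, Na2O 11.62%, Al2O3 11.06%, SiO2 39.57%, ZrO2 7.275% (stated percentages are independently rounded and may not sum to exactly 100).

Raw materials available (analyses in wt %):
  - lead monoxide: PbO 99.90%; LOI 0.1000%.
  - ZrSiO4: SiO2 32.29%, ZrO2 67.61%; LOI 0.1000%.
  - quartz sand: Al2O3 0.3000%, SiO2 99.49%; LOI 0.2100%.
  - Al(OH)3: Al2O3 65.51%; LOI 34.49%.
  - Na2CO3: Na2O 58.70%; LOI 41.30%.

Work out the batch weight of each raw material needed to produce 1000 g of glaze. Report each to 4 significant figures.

Batch per 1000 g glaze:
  lead monoxide: 305.1 g
  ZrSiO4: 107.6 g
  quartz sand: 362.8 g
  Al(OH)3: 167.2 g
  Na2CO3: 198.0 g
Total batch = 1141 g; LOI loss = 140.6 g; yield = 87.67%

Every computation carries full precision at every stage; intermediates are displayed, rounded to four significant digits, when written out — each reported result is rounded a single time; the derived quantities are computed in full precision (totals, yield, five oxide percentages, glass mass, LOI) using the weight values on 1000 g of glass, exactly as printed in problem or answer.
Oxide mass targets, per 1000 g glaze:
  PbO: 30.48% × 1000 = 304.8 g
  Na2O: 11.62% × 1000 = 116.2 g
  Al2O3: 11.06% × 1000 = 110.6 g
  SiO2: 39.57% × 1000 = 395.7 g
  ZrO2: 7.275% × 1000 = 72.75 g
Balance tally, oxide-wise, on the weights just shown, against the basis in use (each sum matches its target mass net of answer rounding effects):
  PbO: 305.1·0.9990 = 304.8 g (target 304.8 g)
  Na2O: 198.0·0.5870 = 116.2 g (target 116.2 g)
  Al2O3: 362.8·0.003000 + 167.2·0.6551 = 110.6 g (target 110.6 g)
  SiO2: 107.6·0.3229 + 362.8·0.9949 = 395.7 g (target 395.7 g)
  ZrO2: 107.6·0.6761 = 72.75 g (target 72.75 g)
Glass mass check: total batch − LOI = 1000 g (summing oxide targets gives 1000 g; the stated basis being 1000 g — deltas are rounding alone).
Adding the batch up: Σ batch = 1141 g; ignition loss, Σ(batch × LOI) = 140.6 g; yield: glass divided by total = 87.67%.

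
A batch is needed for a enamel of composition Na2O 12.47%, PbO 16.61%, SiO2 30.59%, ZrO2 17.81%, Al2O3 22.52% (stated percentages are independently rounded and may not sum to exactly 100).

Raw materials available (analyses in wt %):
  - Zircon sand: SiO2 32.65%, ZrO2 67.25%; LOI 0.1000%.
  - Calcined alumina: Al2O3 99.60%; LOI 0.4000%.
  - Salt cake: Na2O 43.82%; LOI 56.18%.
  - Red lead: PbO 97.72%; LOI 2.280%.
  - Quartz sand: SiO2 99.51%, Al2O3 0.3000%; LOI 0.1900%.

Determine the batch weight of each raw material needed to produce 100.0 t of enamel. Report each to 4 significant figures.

Batch per 100.0 t enamel:
  Zircon sand: 26.48 t
  Calcined alumina: 22.54 t
  Salt cake: 28.46 t
  Red lead: 17.00 t
  Quartz sand: 22.05 t
Total batch = 116.5 t; LOI loss = 16.53 t; yield = 85.81%

Each numeric step runs at exact precision all the way through; in-progress results appear, rounded to four significant figures, between the steps. A single rounding produces every reported figure. The derived quantities are rebuilt at full float precision (the totals, glass mass, LOI, the yield, the five compositions) from the weighed amounts on 100.0 t of glass, as written in problem or answer.
Oxide mass targets, per 100.0 t enamel:
  Na2O: 12.47% × 100.0 = 12.47 t
  PbO: 16.61% × 100.0 = 16.61 t
  SiO2: 30.59% × 100.0 = 30.59 t
  ZrO2: 17.81% × 100.0 = 17.81 t
  Al2O3: 22.52% × 100.0 = 22.52 t
A balance pass over the oxides, given the weights on record, relative to the basis at hand (sum by sum, the targets are met modulo rounding of the values):
  Na2O: 28.46·0.4382 = 12.47 t (target 12.47 t)
  PbO: 17.00·0.9772 = 16.61 t (target 16.61 t)
  SiO2: 26.48·0.3265 + 22.05·0.9951 = 30.59 t (target 30.59 t)
  ZrO2: 26.48·0.6725 = 17.81 t (target 17.81 t)
  Al2O3: 22.54·0.9960 + 22.05·0.003000 = 22.52 t (target 22.52 t)
Auditing the glass mass value: whole batch net of LOI = 100.0 t (summing oxide targets gives 100.0 t; the stated basis being 100.0 t — any gap is answer rounding).
Summing the batch: Σ batch = 116.5 t; ignition loss, Σ(batch × LOI) = 16.53 t; glass ÷ batch gives a yield of 85.81%.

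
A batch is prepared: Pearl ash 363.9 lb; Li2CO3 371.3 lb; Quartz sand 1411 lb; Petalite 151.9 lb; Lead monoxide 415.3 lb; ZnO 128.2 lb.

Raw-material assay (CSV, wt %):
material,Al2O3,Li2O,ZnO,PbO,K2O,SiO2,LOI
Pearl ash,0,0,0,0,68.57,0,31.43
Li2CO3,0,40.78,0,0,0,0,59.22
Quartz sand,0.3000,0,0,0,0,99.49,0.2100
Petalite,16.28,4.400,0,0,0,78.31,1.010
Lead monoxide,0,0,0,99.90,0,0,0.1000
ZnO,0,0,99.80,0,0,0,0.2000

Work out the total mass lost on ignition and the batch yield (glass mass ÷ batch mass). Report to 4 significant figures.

LOI loss = 339.4 lb; glass = 2502 lb; yield = 88.06%

Values along the way are displayed rounded to four significant figures when written out. The working math runs at exact precision throughout — exactly one rounding is applied to each reported number. Derived quantities, including the six compositions, LOI, the yield, net glass mass, totals, are rebuilt from the batch weights at 2502 lb of glass at exact precision, as quoted within either problem or answer.
Each material's LOI contribution:
  Pearl ash: 363.9 × 0.3143 = 114.4 lb
  Li2CO3: 371.3 × 0.5922 = 219.9 lb
  Quartz sand: 1411 × 0.002100 = 2.963 lb
  Petalite: 151.9 × 0.01010 = 1.534 lb
  Lead monoxide: 415.3 × 0.001000 = 0.4153 lb
  ZnO: 128.2 × 0.002000 = 0.2564 lb
Total LOI = 339.4 lb
Glass = batch − LOI = 2842 − 339.4 = 2502 lb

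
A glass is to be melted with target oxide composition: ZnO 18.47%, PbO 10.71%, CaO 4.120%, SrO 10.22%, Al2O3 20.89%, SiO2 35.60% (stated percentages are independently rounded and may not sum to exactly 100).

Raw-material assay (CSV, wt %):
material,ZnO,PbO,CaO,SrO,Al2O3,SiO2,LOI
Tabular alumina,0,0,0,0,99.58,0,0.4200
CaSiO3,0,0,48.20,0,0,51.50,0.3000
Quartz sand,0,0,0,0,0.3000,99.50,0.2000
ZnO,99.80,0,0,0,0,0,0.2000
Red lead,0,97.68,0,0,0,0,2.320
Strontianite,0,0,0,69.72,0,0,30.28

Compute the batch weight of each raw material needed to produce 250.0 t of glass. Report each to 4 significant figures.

Batch per 250.0 t glass:
  Tabular alumina: 52.21 t
  CaSiO3: 21.37 t
  Quartz sand: 78.39 t
  ZnO: 46.27 t
  Red lead: 27.41 t
  Strontianite: 36.65 t
Total batch = 262.3 t; LOI loss = 12.27 t; yield = 95.32%

Working values are displayed with 4-significant-figure rounding on the page; all internal work keeps full float precision in every operation; every reported result takes just one rounding; all derived quantities, including the yield, glass mass, totals, six oxide percentages, LOI, are re-derived from the weighed amounts per 250.0 t of glass at full precision exactly as shown in problem or answer.
Target masses of each oxide per 250.0 t glass:
  ZnO: 18.47% × 250.0 = 46.18 t
  PbO: 10.71% × 250.0 = 26.78 t
  CaO: 4.120% × 250.0 = 10.30 t
  SrO: 10.22% × 250.0 = 25.55 t
  Al2O3: 20.89% × 250.0 = 52.22 t
  SiO2: 35.60% × 250.0 = 89.00 t
Mass-balance tally per oxide with the batch weights as given, per the basis as stated (sum by sum, the targets are met modulo rounding of the values):
  ZnO: 46.27·0.9980 = 46.18 t (target 46.18 t)
  PbO: 27.41·0.9768 = 26.77 t (target 26.78 t)
  CaO: 21.37·0.4820 = 10.30 t (target 10.30 t)
  SrO: 36.65·0.6972 = 25.55 t (target 25.55 t)
  Al2O3: 52.21·0.9958 + 78.39·0.003000 = 52.23 t (target 52.22 t)
  SiO2: 21.37·0.5150 + 78.39·0.9950 = 89.00 t (target 89.00 t)
Mass balance on the glass: batch total minus LOI = 250.0 t (oxide target masses add up to 250.0 t; the stated basis being 250.0 t — deltas are rounding alone).
Whole-batch sum: Σ batch = 262.3 t; Σ batch·LOI gives LOI loss = 12.27 t; glass ÷ batch gives a yield of 95.32%.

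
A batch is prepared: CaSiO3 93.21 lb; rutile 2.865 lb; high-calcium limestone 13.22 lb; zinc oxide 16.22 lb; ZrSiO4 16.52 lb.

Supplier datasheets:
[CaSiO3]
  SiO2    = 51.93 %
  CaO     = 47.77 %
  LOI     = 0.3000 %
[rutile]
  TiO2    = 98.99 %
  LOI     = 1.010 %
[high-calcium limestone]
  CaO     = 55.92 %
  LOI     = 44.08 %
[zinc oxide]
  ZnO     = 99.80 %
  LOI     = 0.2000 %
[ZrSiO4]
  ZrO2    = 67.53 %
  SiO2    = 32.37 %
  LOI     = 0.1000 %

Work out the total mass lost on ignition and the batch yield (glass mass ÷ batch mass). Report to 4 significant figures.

LOI loss = 6.185 lb; glass = 135.9 lb; yield = 95.65%

The working math carries full precision in all steps. Intermediates are printed rounded to 4 significant figures across the worked steps. Each reported result is rounded just once — the derived quantities, including net glass mass, the totals, the five compositions, LOI, yield, are re-derived from the batch weights at 135.9 lb of glass at exact precision, as they appear in the question or the answer.
Material-by-material LOI:
  CaSiO3: 93.21 × 0.003000 = 0.2796 lb
  rutile: 2.865 × 0.01010 = 0.02894 lb
  high-calcium limestone: 13.22 × 0.4408 = 5.827 lb
  zinc oxide: 16.22 × 0.002000 = 0.03244 lb
  ZrSiO4: 16.52 × 0.001000 = 0.01652 lb
Total LOI = 6.185 lb
Glass = batch − LOI = 142.0 − 6.185 = 135.9 lb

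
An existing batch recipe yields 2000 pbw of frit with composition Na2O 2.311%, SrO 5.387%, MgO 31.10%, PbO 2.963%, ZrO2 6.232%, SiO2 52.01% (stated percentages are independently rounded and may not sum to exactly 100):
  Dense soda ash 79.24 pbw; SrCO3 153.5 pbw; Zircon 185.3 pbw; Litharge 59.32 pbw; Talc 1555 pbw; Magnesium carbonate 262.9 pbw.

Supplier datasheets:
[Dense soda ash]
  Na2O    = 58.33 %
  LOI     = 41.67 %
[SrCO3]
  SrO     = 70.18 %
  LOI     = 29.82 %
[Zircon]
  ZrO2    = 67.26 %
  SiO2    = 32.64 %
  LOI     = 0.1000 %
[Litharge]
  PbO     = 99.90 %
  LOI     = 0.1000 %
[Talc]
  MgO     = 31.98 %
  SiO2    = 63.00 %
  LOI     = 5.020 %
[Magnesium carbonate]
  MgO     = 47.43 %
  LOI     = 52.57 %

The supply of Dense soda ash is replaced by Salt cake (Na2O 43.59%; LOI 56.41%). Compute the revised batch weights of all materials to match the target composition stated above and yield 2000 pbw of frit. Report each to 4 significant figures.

Rounding to four significant figures applies to every mid-chain value as printed. Every computation runs at full float precision at each step; each reported number undergoes a single rounding. All derived quantities are recomputed at exact precision (six oxide percentages, LOI, net glass mass, the yield, totals) from the batch weights per 2000 pbw of glass as quoted within either problem or answer.
Per-oxide target masses for 2000 pbw frit:
  Na2O: 2.311% × 2000 = 46.22 pbw
  SrO: 5.387% × 2000 = 107.7 pbw
  MgO: 31.10% × 2000 = 622.0 pbw
  PbO: 2.963% × 2000 = 59.26 pbw
  ZrO2: 6.232% × 2000 = 124.6 pbw
  SiO2: 52.01% × 2000 = 1040 pbw
Sums-versus-targets review working from each reported weight, on the stated basis (sums match the target masses modulo rounding of the values):
  Na2O: 106.0·0.4359 = 46.21 pbw (target 46.22 pbw)
  SrO: 153.5·0.7018 = 107.7 pbw (target 107.7 pbw)
  MgO: 1555·0.3198 + 262.9·0.4743 = 622.0 pbw (target 622.0 pbw)
  PbO: 59.32·0.9990 = 59.26 pbw (target 59.26 pbw)
  ZrO2: 185.3·0.6726 = 124.6 pbw (target 124.6 pbw)
  SiO2: 185.3·0.3264 + 1555·0.6300 = 1040 pbw (target 1040 pbw)
Consistency of the glass mass: net batch after ignition = 2000 pbw (the Σ of target masses is 2000 pbw; versus the stated basis of 2000 pbw — differing by rounding only).
Adding the batch up: Σ batch = 2322 pbw; ignition loss, Σ(batch × LOI) = 322.1 pbw; yield = glass ÷ total batch = 86.13%.

Revised batch per 2000 pbw frit:
  Salt cake: 106.0 pbw
  SrCO3: 153.5 pbw
  Zircon: 185.3 pbw
  Litharge: 59.32 pbw
  Talc: 1555 pbw
  Magnesium carbonate: 262.9 pbw
Total batch = 2322 pbw; LOI loss = 322.1 pbw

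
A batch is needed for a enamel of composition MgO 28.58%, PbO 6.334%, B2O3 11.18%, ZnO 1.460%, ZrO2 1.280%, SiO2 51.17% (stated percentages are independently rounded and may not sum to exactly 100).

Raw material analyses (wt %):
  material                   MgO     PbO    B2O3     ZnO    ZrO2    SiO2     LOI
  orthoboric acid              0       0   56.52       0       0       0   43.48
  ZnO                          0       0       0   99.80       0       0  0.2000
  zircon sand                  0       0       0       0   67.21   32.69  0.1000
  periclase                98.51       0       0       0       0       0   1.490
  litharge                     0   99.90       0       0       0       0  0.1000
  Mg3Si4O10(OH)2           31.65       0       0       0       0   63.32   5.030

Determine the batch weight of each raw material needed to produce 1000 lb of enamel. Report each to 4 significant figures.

Batch per 1000 lb enamel:
  orthoboric acid: 197.8 lb
  ZnO: 14.63 lb
  zircon sand: 19.04 lb
  periclase: 33.64 lb
  litharge: 63.40 lb
  Mg3Si4O10(OH)2: 798.3 lb
Total batch = 1127 lb; LOI loss = 126.8 lb; yield = 88.75%

Full float precision is carried at all times; mid-chain values are displayed rounded to four significant figures as written — every reported result carries a single rounding — derived quantities, which include the yield, net glass mass, the totals, LOI, six oxide percentages, are carried in full precision, as they appear in either problem or answer, starting from the weights for 1000 lb of glass.
Per-oxide target masses for 1000 lb enamel:
  MgO: 28.58% × 1000 = 285.8 lb
  PbO: 6.334% × 1000 = 63.34 lb
  B2O3: 11.18% × 1000 = 111.8 lb
  ZnO: 1.460% × 1000 = 14.60 lb
  ZrO2: 1.280% × 1000 = 12.80 lb
  SiO2: 51.17% × 1000 = 511.7 lb
Checking each oxide sum working from each reported weight, versus the basis set out (each sum matches its target mass within answer rounding):
  MgO: 33.64·0.9851 + 798.3·0.3165 = 285.8 lb (target 285.8 lb)
  PbO: 63.40·0.9990 = 63.34 lb (target 63.34 lb)
  B2O3: 197.8·0.5652 = 111.8 lb (target 111.8 lb)
  ZnO: 14.63·0.9980 = 14.60 lb (target 14.60 lb)
  ZrO2: 19.04·0.6721 = 12.80 lb (target 12.80 lb)
  SiO2: 19.04·0.3269 + 798.3·0.6332 = 511.7 lb (target 511.7 lb)
Glass-mass closure: the batch minus its LOI: 1000 lb (the targets, summed, come to 1000 lb; with the basis standing at 1000 lb — rounding explains the deltas).
Batch grand total — Σ batch = 1127 lb; the LOI term Σ batch·LOI equals 126.8 lb; yield: glass divided by total = 88.75%.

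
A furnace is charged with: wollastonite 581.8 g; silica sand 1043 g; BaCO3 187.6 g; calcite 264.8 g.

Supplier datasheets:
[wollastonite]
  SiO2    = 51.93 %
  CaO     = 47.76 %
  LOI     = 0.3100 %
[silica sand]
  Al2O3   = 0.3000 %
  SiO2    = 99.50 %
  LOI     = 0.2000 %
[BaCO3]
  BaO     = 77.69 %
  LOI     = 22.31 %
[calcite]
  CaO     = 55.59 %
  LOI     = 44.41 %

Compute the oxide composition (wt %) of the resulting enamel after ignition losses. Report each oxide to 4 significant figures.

Values along the way appear (rounded to 4 significant digits) alongside each step — all arithmetic carries full precision at each step. Each reported value receives exactly one rounding — the derived quantities are recomputed using the weight values per 1914 g of glass at full float precision (yield, glass mass, four oxide percentages, totals, LOI) precisely as stated by question or answer.
Oxide-by-oxide delivered mass:
  Al2O3: 1043·0.003000 = 3.129 g
  BaO: 187.6·0.7769 = 145.7 g
  SiO2: 581.8·0.5193 + 1043·0.9950 = 1340 g
  CaO: 581.8·0.4776 + 264.8·0.5559 = 425.1 g
LOI: 581.8·0.003100 + 1043·0.002000 + 187.6·0.2231 + 264.8·0.4441 = 163.3 g
Glass mass = batch − LOI = 2077 − 163.3 = 1914 g (equal to the oxide-mass sum)
oxide / glass × 100 gives the wt %

Glass mass = 1914 g (batch 2077 − LOI 163.3).
Composition: Al2O3 0.1635%, BaO 7.615%, SiO2 70.01%, CaO 22.21%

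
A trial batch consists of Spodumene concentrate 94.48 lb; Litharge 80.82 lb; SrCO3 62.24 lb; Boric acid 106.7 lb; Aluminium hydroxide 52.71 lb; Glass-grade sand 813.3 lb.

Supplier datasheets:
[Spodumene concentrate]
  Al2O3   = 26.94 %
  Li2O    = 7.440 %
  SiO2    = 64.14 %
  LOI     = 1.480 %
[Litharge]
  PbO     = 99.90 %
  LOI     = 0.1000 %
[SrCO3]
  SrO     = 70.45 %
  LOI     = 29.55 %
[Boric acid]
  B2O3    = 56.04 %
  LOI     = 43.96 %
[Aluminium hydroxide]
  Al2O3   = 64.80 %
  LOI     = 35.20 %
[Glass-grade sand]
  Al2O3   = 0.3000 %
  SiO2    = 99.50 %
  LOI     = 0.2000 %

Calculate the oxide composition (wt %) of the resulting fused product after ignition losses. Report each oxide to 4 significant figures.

Glass mass = 1123 lb (batch 1210 − LOI 86.96).
Composition: PbO 7.188%, Al2O3 5.524%, Li2O 0.6258%, B2O3 5.323%, SrO 3.904%, SiO2 77.44%

Rounding to four significant digits governs every mid-chain value as printed. The whole derivation maintains full float precision through every step; a single rounding produces every reported result; derived quantities are recomputed in full precision (the six compositions, net glass mass, totals, LOI, yield) starting from the weights on 1123 lb of glass, exactly as printed in the problem or answer text.
Oxide masses out of the charge:
  PbO: 80.82·0.9990 = 80.74 lb
  Al2O3: 94.48·0.2694 + 52.71·0.6480 + 813.3·0.003000 = 62.05 lb
  Li2O: 94.48·0.07440 = 7.029 lb
  B2O3: 106.7·0.5604 = 59.79 lb
  SrO: 62.24·0.7045 = 43.85 lb
  SiO2: 94.48·0.6414 + 813.3·0.9950 = 869.8 lb
LOI: 94.48·0.01480 + 80.82·0.001000 + 62.24·0.2955 + 106.7·0.4396 + 52.71·0.3520 + 813.3·0.002000 = 86.96 lb
The glass mass, total less LOI, = 1210 − 86.96 = 1123 lb (matching Σ of the oxides)
percent by weight: oxide/glass ×100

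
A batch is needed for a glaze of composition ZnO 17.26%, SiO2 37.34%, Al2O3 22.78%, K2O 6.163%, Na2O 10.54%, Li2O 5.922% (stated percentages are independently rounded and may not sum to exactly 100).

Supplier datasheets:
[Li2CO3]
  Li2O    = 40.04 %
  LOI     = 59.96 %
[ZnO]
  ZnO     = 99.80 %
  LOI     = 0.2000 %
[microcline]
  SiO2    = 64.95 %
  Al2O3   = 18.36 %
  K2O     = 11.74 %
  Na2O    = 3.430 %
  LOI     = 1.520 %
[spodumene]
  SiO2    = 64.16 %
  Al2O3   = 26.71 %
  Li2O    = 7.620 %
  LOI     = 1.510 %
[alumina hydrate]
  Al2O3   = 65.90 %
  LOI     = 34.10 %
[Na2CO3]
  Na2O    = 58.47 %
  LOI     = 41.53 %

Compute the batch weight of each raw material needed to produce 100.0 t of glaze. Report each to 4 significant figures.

All arithmetic keeps exact precision through every step — values along the way are displayed with 4-significant-figure rounding alongside each step; every reported number undergoes a single rounding — all derived quantities are computed at exact precision (ignition loss, six oxide percentages, the totals, glass mass, the yield) from the weighed amounts at 100.0 t of glass, exactly as printed in either problem or answer.
Per-oxide target masses for 100.0 t glaze:
  ZnO: 17.26% × 100.0 = 17.26 t
  SiO2: 37.34% × 100.0 = 37.34 t
  Al2O3: 22.78% × 100.0 = 22.78 t
  K2O: 6.163% × 100.0 = 6.163 t
  Na2O: 10.54% × 100.0 = 10.54 t
  Li2O: 5.922% × 100.0 = 5.922 t
Oxide-by-oxide audit applying the batch weights above, under the basis named above (sum by sum, the targets are met given rounding of the digits):
  ZnO: 17.29·0.9980 = 17.26 t (target 17.26 t)
  SiO2: 52.50·0.6495 + 5.056·0.6416 = 37.34 t (target 37.34 t)
  Al2O3: 52.50·0.1836 + 5.056·0.2671 + 17.89·0.6590 = 22.78 t (target 22.78 t)
  K2O: 52.50·0.1174 = 6.163 t (target 6.163 t)
  Na2O: 52.50·0.03430 + 14.95·0.5847 = 10.54 t (target 10.54 t)
  Li2O: 13.83·0.4004 + 5.056·0.07620 = 5.923 t (target 5.922 t)
Glass-mass sanity pass: whole batch net of LOI = 100.0 t (targets for the oxides total 100.0 t; against the stated basis, 100.0 t — differing by rounding only).
Batch total: Σ batch = 121.5 t; loss to ignition Σ batch·LOI = 21.51 t; the yield ratio, glass ÷ batch: 82.30%.

Batch per 100.0 t glaze:
  Li2CO3: 13.83 t
  ZnO: 17.29 t
  microcline: 52.50 t
  spodumene: 5.056 t
  alumina hydrate: 17.89 t
  Na2CO3: 14.95 t
Total batch = 121.5 t; LOI loss = 21.51 t; yield = 82.30%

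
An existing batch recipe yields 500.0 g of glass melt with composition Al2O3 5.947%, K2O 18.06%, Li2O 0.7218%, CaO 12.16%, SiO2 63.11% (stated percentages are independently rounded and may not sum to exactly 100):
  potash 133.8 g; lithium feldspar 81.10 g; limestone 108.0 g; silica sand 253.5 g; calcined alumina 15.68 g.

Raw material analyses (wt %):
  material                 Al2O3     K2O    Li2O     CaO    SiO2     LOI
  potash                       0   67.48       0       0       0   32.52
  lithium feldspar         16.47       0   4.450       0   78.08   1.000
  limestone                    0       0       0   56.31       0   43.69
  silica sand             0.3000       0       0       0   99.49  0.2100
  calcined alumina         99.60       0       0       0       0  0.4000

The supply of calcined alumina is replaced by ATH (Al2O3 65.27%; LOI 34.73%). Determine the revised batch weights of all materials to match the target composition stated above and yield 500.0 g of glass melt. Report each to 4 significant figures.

Values along the way are displayed, rounded to 4 significant digits, on the page — each numeric step maintains full precision at each step; every reported figure sees exactly one rounding; the derived quantities (the yield, totals, net glass mass, five oxide percentages, ignition loss) are re-derived at exact precision from the batch weights on 500.0 g of glass as quoted within either problem or answer.
Oxide-by-oxide targets in 500.0 g glass melt:
  Al2O3: 5.947% × 500.0 = 29.74 g
  K2O: 18.06% × 500.0 = 90.30 g
  Li2O: 0.7218% × 500.0 = 3.609 g
  CaO: 12.16% × 500.0 = 60.80 g
  SiO2: 63.11% × 500.0 = 315.6 g
Per-oxide balance check from the weights as reported, under the basis named above (delivered sums recover each target modulo rounding of the values):
  Al2O3: 81.10·0.1647 + 253.5·0.003000 + 23.93·0.6527 = 29.74 g (target 29.74 g)
  K2O: 133.8·0.6748 = 90.29 g (target 90.30 g)
  Li2O: 81.10·0.04450 = 3.609 g (target 3.609 g)
  CaO: 108.0·0.5631 = 60.81 g (target 60.80 g)
  SiO2: 81.10·0.7808 + 253.5·0.9949 = 315.5 g (target 315.6 g)
Glass-mass sanity pass: Σ batch − LOI loss = 500.0 g (summing oxide targets gives 500.0 g; the stated basis being 500.0 g — rounding explains the deltas).
Summing the batch: Σ batch = 600.3 g; ignition loss, Σ(batch × LOI) = 100.4 g; as yield: glass ÷ batch → 83.28%.

Revised batch per 500.0 g glass melt:
  potash: 133.8 g
  lithium feldspar: 81.10 g
  limestone: 108.0 g
  silica sand: 253.5 g
  ATH: 23.93 g
Total batch = 600.3 g; LOI loss = 100.4 g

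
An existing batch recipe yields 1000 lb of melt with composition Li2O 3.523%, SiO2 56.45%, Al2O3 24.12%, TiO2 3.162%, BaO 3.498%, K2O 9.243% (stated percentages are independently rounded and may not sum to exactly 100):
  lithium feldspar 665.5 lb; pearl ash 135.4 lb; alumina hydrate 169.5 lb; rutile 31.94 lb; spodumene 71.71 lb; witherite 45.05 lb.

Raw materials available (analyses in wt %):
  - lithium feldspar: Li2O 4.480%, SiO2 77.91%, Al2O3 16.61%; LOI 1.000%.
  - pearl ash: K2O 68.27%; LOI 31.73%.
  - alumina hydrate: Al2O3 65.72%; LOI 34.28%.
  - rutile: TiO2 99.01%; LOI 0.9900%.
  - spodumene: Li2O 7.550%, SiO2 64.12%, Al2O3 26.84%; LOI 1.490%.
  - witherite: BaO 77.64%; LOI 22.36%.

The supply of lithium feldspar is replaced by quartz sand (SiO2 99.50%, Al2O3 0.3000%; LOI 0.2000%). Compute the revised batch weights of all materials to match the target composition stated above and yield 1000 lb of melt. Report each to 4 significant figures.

Working values are shown, rounded to four significant figures, between the steps — the working math runs at full precision in all steps — exactly one rounding goes into each reported result. All derived quantities are computed starting from the weights on 1000 lb of glass in exact precision (the yield, the totals, LOI, the six compositions, glass mass), as written in question or answer.
Oxide-by-oxide targets in 1000 lb melt:
  Li2O: 3.523% × 1000 = 35.23 lb
  SiO2: 56.45% × 1000 = 564.5 lb
  Al2O3: 24.12% × 1000 = 241.2 lb
  TiO2: 3.162% × 1000 = 31.62 lb
  BaO: 3.498% × 1000 = 34.98 lb
  K2O: 9.243% × 1000 = 92.43 lb
Balance tally, oxide-wise, per the reported batch figures, at the basis given (target by target, the sums agree once rounding is allowed for):
  Li2O: 466.6·0.07550 = 35.23 lb (target 35.23 lb)
  SiO2: 266.6·0.9950 + 466.6·0.6412 = 564.5 lb (target 564.5 lb)
  Al2O3: 266.6·0.003000 + 175.2·0.6572 + 466.6·0.2684 = 241.2 lb (target 241.2 lb)
  TiO2: 31.94·0.9901 = 31.62 lb (target 31.62 lb)
  BaO: 45.05·0.7764 = 34.98 lb (target 34.98 lb)
  K2O: 135.4·0.6827 = 92.44 lb (target 92.43 lb)
Consistency of the glass mass: batch total minus LOI = 999.9 lb (oxide target masses add up to 1000 lb; basis as stated: 1000 lb — any gap is answer rounding).
Whole-batch sum: Σ batch = 1121 lb; the LOI term Σ batch·LOI equals 120.9 lb; glass ÷ batch gives a yield of 89.21%.

Revised batch per 1000 lb melt:
  quartz sand: 266.6 lb
  pearl ash: 135.4 lb
  alumina hydrate: 175.2 lb
  rutile: 31.94 lb
  spodumene: 466.6 lb
  witherite: 45.05 lb
Total batch = 1121 lb; LOI loss = 120.9 lb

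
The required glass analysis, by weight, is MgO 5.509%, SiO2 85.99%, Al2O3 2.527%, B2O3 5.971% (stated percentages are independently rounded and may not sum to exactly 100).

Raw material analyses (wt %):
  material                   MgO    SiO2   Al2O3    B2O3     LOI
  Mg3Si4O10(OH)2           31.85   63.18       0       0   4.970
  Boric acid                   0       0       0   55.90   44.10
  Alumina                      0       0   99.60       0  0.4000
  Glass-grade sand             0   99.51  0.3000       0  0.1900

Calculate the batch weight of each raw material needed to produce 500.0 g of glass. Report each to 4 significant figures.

Batch per 500.0 g glass:
  Mg3Si4O10(OH)2: 86.48 g
  Boric acid: 53.41 g
  Alumina: 11.55 g
  Glass-grade sand: 377.2 g
Total batch = 528.6 g; LOI loss = 28.61 g; yield = 94.59%

Values along the way are shown with 4-significant-digit rounding within the worked lines — every computation keeps full float precision at each step — each reported number is rounded exactly once; derived quantities (the four compositions, net glass mass, the totals, LOI, the yield) are rebuilt from the weighed amounts on 500.0 g of glass at full float precision exactly as printed in the problem or the answer.
Target oxide masses per 500.0 g glass:
  MgO: 5.509% × 500.0 = 27.54 g
  SiO2: 85.99% × 500.0 = 430.0 g
  Al2O3: 2.527% × 500.0 = 12.64 g
  B2O3: 5.971% × 500.0 = 29.86 g
Checking each oxide sum with the batch weights as given, against the basis in use (sum by sum, the targets are met inside rounding margins):
  MgO: 86.48·0.3185 = 27.54 g (target 27.54 g)
  SiO2: 86.48·0.6318 + 377.2·0.9951 = 430.0 g (target 430.0 g)
  Al2O3: 11.55·0.9960 + 377.2·0.003000 = 12.64 g (target 12.64 g)
  B2O3: 53.41·0.5590 = 29.86 g (target 29.86 g)
Glass-mass bookkeeping: total charge less LOI = 500.0 g (the Σ of target masses is 500.0 g; basis as stated: 500.0 g — a pure rounding effect).
Total batch = Σ batch = 528.6 g; LOI loss = Σ batch·LOI = 28.61 g; yield: glass divided by total = 94.59%.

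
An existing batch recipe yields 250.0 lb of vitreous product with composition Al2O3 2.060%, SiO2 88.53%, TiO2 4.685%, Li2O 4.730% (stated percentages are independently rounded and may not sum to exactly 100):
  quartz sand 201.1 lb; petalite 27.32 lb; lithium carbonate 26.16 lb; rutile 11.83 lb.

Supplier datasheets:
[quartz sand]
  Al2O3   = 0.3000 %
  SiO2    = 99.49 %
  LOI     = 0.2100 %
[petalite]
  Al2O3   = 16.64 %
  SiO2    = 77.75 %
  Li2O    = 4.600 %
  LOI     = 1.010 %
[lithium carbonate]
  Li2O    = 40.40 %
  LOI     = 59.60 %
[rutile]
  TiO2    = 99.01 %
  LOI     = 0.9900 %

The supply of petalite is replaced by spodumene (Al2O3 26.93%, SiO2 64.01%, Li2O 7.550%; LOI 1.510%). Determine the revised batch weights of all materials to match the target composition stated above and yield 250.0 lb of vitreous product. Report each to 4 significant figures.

The intermediate values are printed (rounded to 4 significant digits) alongside each step. The whole derivation carries full precision in every operation — each reported number includes exactly one rounding; all derived quantities are recomputed from the batch weights on 250.0 lb of glass at full float precision (totals, LOI, yield, the four compositions, glass mass), as quoted within either problem or answer.
The oxide mass targets at 250.0 lb vitreous product:
  Al2O3: 2.060% × 250.0 = 5.150 lb
  SiO2: 88.53% × 250.0 = 221.3 lb
  TiO2: 4.685% × 250.0 = 11.71 lb
  Li2O: 4.730% × 250.0 = 11.82 lb
Checking each oxide sum per the reported batch figures, per the basis as stated (sums match the target masses modulo rounding of the values):
  Al2O3: 211.7·0.003000 + 16.77·0.2693 = 5.151 lb (target 5.150 lb)
  SiO2: 211.7·0.9949 + 16.77·0.6401 = 221.4 lb (target 221.3 lb)
  TiO2: 11.83·0.9901 = 11.71 lb (target 11.71 lb)
  Li2O: 16.77·0.07550 + 26.14·0.4040 = 11.83 lb (target 11.82 lb)
The glass-mass cross-check: total batch − LOI = 250.0 lb (the Σ of target masses is 250.0 lb; with the basis standing at 250.0 lb — a pure rounding effect).
Adding the batch up: Σ batch = 266.4 lb; the LOI term Σ batch·LOI equals 16.39 lb; yield = glass ÷ total batch = 93.85%.

Revised batch per 250.0 lb vitreous product:
  quartz sand: 211.7 lb
  spodumene: 16.77 lb
  lithium carbonate: 26.14 lb
  rutile: 11.83 lb
Total batch = 266.4 lb; LOI loss = 16.39 lb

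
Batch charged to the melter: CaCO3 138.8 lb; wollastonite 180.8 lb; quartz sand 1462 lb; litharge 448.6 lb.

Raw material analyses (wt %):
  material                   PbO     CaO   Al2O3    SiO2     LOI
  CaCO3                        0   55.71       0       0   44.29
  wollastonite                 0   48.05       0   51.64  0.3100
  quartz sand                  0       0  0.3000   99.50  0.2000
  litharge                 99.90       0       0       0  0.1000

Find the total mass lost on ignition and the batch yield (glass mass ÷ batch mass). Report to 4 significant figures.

Full precision is held from first step to last — intermediates are printed, rounded to four significant figures, across the worked steps; every reported number undergoes a single rounding — the derived quantities, which include LOI, the yield, four oxide percentages, glass mass, the totals, are re-derived at exact precision, as they appear in the question or the answer, from the batch weights per 2165 lb of glass.
Each material's LOI contribution:
  CaCO3: 138.8 × 0.4429 = 61.47 lb
  wollastonite: 180.8 × 0.003100 = 0.5605 lb
  quartz sand: 1462 × 0.002000 = 2.924 lb
  litharge: 448.6 × 0.001000 = 0.4486 lb
Total LOI = 65.41 lb
Glass = batch − LOI = 2230 − 65.41 = 2165 lb

LOI loss = 65.41 lb; glass = 2165 lb; yield = 97.07%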